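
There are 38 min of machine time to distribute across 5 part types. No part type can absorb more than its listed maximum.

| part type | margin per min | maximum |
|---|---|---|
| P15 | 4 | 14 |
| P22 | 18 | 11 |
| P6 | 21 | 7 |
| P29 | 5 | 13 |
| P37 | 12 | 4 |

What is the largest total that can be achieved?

Order the part types by margin per min: P6 21 > P22 18 > P37 12 > P29 5 > P15 4.
P6 takes 7 to reach its cap of 7 → 31 left.
P22 takes 11 to reach its cap of 11 → 20 left.
Give P37 4 to hit its cap of 4 → 16 left.
Give P29 13 to hit its cap of 13 → 3 left.
P15: +3 (room for 14) → 3. Pool exhausted.
Total = 4×3 + 18×11 + 21×7 + 5×13 + 12×4 = 470.

470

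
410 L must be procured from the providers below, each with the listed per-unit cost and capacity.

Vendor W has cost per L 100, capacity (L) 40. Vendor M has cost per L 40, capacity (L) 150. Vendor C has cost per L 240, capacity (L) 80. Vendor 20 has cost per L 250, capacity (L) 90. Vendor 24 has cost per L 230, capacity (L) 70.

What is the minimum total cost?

Fill from the cheapest provider first.
Vendor M (40): use full 150 — 260 L to go.
Vendor W (100): use full 40 — 220 L to go.
Vendor 24 (230): use full 70 — 150 L to go.
Vendor C at 240: take all 80 L — 70 still needed.
Vendor 20 (250): take the remaining 70 — done.
Cost = 150×40 + 40×100 + 70×230 + 80×240 + 70×250 = 62800.

62800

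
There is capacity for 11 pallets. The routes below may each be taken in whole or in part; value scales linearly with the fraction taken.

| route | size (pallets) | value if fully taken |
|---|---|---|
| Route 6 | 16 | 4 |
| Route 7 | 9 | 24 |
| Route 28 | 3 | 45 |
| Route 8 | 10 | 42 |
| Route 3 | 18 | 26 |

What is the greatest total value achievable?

78.6

Best value per unit of size first: Route 28 45/3≈15, Route 8 42/10≈4.2, Route 7 24/9≈2.67, Route 3 26/18≈1.44, Route 6 4/16≈0.25.
Take all of Route 28 (3 pallets, value 45) — 8 pallets left.
8 pallets left: a 8/10 share of Route 8 gives 42×8/10 = 33.6.
Total value = 78.6.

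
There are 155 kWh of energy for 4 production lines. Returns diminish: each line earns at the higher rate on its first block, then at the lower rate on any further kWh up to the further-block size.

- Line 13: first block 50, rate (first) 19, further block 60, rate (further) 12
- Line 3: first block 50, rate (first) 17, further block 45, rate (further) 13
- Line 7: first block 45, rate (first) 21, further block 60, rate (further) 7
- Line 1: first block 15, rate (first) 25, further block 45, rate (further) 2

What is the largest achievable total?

Rank every tier by rate: Line 1/first 25 > Line 7/first 21 > Line 13/first 19 > Line 3/first 17 > Line 3/second 13 > Line 13/second 12 > Line 7/second 7 > Line 1/second 2.
Line 1 first at 25: fill all 15 ; 140 left.
Line 7 first at 21: fill all 45 ; 95 left.
Line 13/first (19): +50 ; 45 left.
Line 3/first: +45 of 50 at 17; pool empty.
Total = 25×15 + 21×45 + 19×50 + 17×45 = 3035.

3035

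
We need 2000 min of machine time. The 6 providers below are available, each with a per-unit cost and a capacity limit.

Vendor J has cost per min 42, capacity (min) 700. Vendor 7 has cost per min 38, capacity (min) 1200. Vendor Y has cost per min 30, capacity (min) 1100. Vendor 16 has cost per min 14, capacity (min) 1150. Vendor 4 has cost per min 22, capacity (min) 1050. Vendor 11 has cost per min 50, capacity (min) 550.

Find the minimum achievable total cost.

34800

Fill from the cheapest provider first.
Vendor 16 (14): use full 1150 ; 850 min to go.
Vendor 4 at 22: take 850 of its 1050 ; requirement met.
Vendor Y, Vendor 7, Vendor J, Vendor 11: unused.
Cost = 1150×14 + 850×22 = 34800.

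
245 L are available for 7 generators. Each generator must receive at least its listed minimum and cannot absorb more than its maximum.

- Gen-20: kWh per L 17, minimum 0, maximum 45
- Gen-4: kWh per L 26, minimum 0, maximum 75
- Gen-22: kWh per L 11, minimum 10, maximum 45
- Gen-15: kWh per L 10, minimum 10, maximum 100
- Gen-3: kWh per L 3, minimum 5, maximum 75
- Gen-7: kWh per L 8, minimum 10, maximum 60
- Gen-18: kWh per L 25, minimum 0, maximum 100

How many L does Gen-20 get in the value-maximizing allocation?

Meeting every minimum uses 0+0+10+10+5+10+0 = 35 L, leaving 210.
Highest kWh per L first: Gen-4 26 > Gen-18 25 > Gen-20 17 > Gen-22 11 > Gen-15 10 > Gen-7 8 > Gen-3 3.
Gen-4 takes 75 more to reach its cap of 75 ; 135 left.
Give Gen-18 100 more to hit its cap of 100 ; 35 left.
Only 35 left; Gen-20 takes them to reach 35.

35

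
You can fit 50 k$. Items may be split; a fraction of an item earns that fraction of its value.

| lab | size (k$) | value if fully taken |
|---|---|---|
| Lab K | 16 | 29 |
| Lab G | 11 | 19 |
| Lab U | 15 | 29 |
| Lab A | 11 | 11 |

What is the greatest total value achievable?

Best value per unit of size first: Lab U 29/15≈1.93, Lab K 29/16≈1.81, Lab G 19/11≈1.73, Lab A 11/11≈1.
Lab U: take in full, 15 k$ for value 29 — 35 left.
All 16 k$ of Lab K fit (value 29) — 19 remain.
Lab G: take in full, 11 k$ for value 19 — 8 left.
Only 8 k$ remain; take 8/11 of Lab A for value 11×8/11 = 8.
Total value = 85.

85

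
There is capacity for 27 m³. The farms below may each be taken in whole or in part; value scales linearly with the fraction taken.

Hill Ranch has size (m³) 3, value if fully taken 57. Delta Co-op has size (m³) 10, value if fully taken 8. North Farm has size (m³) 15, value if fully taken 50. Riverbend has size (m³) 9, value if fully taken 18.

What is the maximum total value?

125

Rank by value-to-size ratio: Hill Ranch 57/3≈19, North Farm 50/15≈3.33, Riverbend 18/9≈2, Delta Co-op 8/10≈0.8.
Take all of Hill Ranch (3 m³, value 57) → 24 m³ left.
All 15 m³ of North Farm fit (value 50) → 9 remain.
Take all of Riverbend (9 m³, value 18) → 0 m³ left.
Total value = 125.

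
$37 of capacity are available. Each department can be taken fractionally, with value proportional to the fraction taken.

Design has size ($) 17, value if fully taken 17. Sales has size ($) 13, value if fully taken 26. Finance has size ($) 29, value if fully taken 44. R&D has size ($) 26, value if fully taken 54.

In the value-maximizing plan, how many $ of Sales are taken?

Rank by value-to-size ratio: R&D 54/26≈2.08, Sales 26/13≈2, Finance 44/29≈1.52, Design 17/17≈1.
All 26 $ of R&D fit (value 54) ; 11 remain.
Fill the last 11 $ with part of Sales: 11/13 of it earns 22.

11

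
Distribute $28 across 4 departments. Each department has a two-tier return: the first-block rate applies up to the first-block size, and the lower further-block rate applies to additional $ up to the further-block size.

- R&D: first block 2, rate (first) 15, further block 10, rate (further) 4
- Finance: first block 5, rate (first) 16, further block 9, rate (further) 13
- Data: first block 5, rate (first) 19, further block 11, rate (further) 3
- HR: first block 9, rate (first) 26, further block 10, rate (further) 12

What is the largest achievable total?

Rank every tier by rate: HR/first 26 > Data/first 19 > Finance/first 16 > R&D/first 15 > Finance/second 13 > HR/second 12 > R&D/second 4 > Data/second 3.
HR/first (26): +9 ; 19 left.
Fill Data first block (5 at 19) ; 14 left.
Finance first at 16: fill all 5 ; 9 left.
R&D first at 15: fill all 2 ; 7 left.
7 remain; put them into Finance second at 13.
Total = 26×9 + 19×5 + 16×5 + 15×2 + 13×7 = 530.

530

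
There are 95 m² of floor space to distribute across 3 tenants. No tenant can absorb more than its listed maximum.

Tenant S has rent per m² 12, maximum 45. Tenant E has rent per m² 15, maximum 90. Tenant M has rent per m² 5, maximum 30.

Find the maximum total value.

1410

Highest rent per m² first: Tenant E 15 > Tenant S 12 > Tenant M 5.
Tenant E takes 90 to reach its cap of 90 ; 5 left.
Only 5 left; Tenant S takes them to reach 5.
Total = 12×5 + 15×90 = 1410.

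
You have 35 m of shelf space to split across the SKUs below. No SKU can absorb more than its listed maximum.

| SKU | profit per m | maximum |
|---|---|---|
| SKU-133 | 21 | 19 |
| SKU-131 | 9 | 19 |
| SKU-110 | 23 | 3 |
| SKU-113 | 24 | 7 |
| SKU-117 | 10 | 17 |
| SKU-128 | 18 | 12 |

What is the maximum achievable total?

Rank by profit per m: SKU-113 24 > SKU-110 23 > SKU-133 21 > SKU-128 18 > SKU-117 10 > SKU-131 9.
SKU-113: +7 to 7 (cap) — 28 left.
SKU-110: +3 to 3 (cap) — 25 left.
Give SKU-133 19 to hit its cap of 19 — 6 left.
SKU-128: +6 (room for 12) → 6. Pool exhausted.
Total = 21×19 + 23×3 + 24×7 + 18×6 = 744.

744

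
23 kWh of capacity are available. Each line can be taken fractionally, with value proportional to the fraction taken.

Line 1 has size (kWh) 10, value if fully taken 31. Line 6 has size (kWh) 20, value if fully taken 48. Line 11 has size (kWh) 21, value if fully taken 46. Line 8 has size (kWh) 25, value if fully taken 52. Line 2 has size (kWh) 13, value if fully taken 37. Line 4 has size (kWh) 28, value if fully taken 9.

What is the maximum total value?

Rank by value-to-size ratio: Line 1 31/10≈3.1, Line 2 37/13≈2.85, Line 6 48/20≈2.4, Line 11 46/21≈2.19, Line 8 52/25≈2.08, Line 4 9/28≈0.321.
All 10 kWh of Line 1 fit (value 31) — 13 remain.
Line 2: take in full, 13 kWh for value 37 — 0 left.
Total value = 68.

68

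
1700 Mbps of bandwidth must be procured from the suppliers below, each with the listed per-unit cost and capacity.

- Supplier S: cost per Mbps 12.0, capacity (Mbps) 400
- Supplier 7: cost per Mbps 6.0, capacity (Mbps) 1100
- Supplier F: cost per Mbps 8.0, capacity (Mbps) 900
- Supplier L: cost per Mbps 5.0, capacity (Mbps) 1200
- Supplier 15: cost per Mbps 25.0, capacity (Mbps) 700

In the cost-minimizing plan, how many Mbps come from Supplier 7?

Cheapest first:
Supplier L (5.0): use full 1200 ; 500 Mbps to go.
Supplier 7 (6.0): take the remaining 500 ; done.
Supplier F, Supplier S, Supplier 15: unused.

500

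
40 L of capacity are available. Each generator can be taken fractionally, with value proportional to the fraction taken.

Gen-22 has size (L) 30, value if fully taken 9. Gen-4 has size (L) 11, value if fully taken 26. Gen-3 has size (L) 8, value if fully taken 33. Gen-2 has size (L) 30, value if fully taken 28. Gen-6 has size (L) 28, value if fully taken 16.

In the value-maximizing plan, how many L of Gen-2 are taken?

Rank by value-to-size ratio: Gen-3 33/8≈4.12, Gen-4 26/11≈2.36, Gen-2 28/30≈0.933, Gen-6 16/28≈0.571, Gen-22 9/30≈0.3.
All 8 L of Gen-3 fit (value 33) — 32 remain.
Take all of Gen-4 (11 L, value 26) — 21 L left.
Fill the last 21 L with part of Gen-2: 21/30 of it earns 19.6.

21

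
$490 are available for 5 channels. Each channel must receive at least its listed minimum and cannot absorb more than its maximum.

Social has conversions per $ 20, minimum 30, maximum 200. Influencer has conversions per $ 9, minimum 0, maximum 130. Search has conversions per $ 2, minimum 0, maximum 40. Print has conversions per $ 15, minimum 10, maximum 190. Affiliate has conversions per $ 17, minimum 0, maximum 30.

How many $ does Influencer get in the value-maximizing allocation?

Meeting every minimum uses 30+0+0+10+0 = 40 $, leaving 450.
Order the channels by conversions per $: Social 20 > Affiliate 17 > Print 15 > Influencer 9 > Search 2.
Give Social 170 more to hit its cap of 200 → 280 left.
Affiliate: +30 to 30 (cap) → 250 left.
Give Print 180 more to hit its cap of 190 → 70 left.
Influencer has room for 130 more but only 70 remain, so it gets 70.

70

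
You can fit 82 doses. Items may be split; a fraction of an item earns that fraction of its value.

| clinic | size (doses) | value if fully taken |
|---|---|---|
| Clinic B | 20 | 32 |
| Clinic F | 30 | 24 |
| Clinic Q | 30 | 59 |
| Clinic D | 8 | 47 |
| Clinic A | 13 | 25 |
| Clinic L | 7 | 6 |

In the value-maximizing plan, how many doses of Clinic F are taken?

Sort by value density: Clinic D 47/8≈5.88, Clinic Q 59/30≈1.97, Clinic A 25/13≈1.92, Clinic B 32/20≈1.6, Clinic L 6/7≈0.857, Clinic F 24/30≈0.8.
All 8 doses of Clinic D fit (value 47) ; 74 remain.
Clinic Q: take in full, 30 doses for value 59 ; 44 left.
All 13 doses of Clinic A fit (value 25) ; 31 remain.
All 20 doses of Clinic B fit (value 32) ; 11 remain.
Clinic L: take in full, 7 doses for value 6 ; 4 left.
Fill the last 4 doses with part of Clinic F: 4/30 of it earns 3.2.

4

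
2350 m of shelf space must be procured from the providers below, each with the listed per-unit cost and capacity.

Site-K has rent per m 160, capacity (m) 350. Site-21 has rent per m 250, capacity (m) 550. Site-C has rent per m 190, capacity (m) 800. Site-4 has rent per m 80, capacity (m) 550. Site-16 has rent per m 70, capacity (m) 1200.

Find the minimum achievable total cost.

Use providers in increasing cost order.
Take 1200 from Site-16 at 70 ; need 1150 more.
Site-4 at 80: take all 550 m ; 600 still needed.
Site-K (160): use full 350 ; 250 m to go.
Site-C at 190: take 250 of its 800 ; requirement met.
Site-21: unused.
Cost = 1200×70 + 550×80 + 350×160 + 250×190 = 231500.

231500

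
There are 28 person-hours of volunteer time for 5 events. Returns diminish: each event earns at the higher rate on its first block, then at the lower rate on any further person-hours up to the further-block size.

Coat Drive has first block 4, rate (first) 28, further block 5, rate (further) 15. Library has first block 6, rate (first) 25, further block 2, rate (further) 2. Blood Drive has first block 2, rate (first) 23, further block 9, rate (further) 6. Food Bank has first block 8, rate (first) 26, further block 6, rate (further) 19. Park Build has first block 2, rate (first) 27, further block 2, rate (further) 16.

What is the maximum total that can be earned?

Order all 10 blocks by rate: Coat Drive/T1 28 > Park Build/T1 27 > Food Bank/T1 26 > Library/T1 25 > Blood Drive/T1 23 > Food Bank/T2 19 > Park Build/T2 16 > Coat Drive/T2 15 > Blood Drive/T2 6 > Library/T2 2.
Coat Drive T1 at 28: fill all 4 — 24 left.
Park Build/T1 (27): +2 — 22 left.
Fill Food Bank T1 block (8 at 26) — 14 left.
Library T1 at 25: fill all 6 — 8 left.
Fill Blood Drive T1 block (2 at 23) — 6 left.
Food Bank/T2 (19): +6 — 0 left.
Total = 28×4 + 27×2 + 26×8 + 25×6 + 23×2 + 19×6 = 684.

684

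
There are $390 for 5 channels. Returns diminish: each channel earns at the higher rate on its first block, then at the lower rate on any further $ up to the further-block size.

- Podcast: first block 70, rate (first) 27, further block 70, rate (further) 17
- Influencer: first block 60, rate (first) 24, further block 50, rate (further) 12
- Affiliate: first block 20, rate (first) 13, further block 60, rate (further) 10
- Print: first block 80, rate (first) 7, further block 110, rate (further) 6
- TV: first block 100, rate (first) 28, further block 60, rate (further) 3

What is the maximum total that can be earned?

8380

Rank every tier by rate: TV/tier1 28 > Podcast/tier1 27 > Influencer/tier1 24 > Podcast/tier2 17 > Affiliate/tier1 13 > Influencer/tier2 12 > Affiliate/tier2 10 > Print/tier1 7 > Print/tier2 6 > TV/tier2 3.
Fill TV tier1 block (100 at 28) — 290 left.
Podcast/tier1 (27): +70 — 220 left.
Influencer tier1 at 24: fill all 60 — 160 left.
Fill Podcast tier2 block (70 at 17) — 90 left.
Fill Affiliate tier1 block (20 at 13) — 70 left.
Influencer/tier2 (12): +50 — 20 left.
20 remain; put them into Affiliate tier2 at 10.
Total = 28×100 + 27×70 + 24×60 + 17×70 + 13×20 + 12×50 + 10×20 = 8380.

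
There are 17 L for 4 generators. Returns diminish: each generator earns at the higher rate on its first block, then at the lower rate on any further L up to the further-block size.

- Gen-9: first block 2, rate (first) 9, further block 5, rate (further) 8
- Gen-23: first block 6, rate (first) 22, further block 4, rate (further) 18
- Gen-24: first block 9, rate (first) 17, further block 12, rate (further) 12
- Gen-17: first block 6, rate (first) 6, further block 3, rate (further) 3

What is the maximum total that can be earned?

Order all 8 blocks by rate: Gen-23/first 22 > Gen-23/second 18 > Gen-24/first 17 > Gen-24/second 12 > Gen-9/first 9 > Gen-9/second 8 > Gen-17/first 6 > Gen-17/second 3.
Gen-23 first at 22: fill all 6 — 11 left.
Fill Gen-23 second block (4 at 18) — 7 left.
Gen-24/first: +7 of 9 at 17; pool empty.
Total = 22×6 + 18×4 + 17×7 = 323.

323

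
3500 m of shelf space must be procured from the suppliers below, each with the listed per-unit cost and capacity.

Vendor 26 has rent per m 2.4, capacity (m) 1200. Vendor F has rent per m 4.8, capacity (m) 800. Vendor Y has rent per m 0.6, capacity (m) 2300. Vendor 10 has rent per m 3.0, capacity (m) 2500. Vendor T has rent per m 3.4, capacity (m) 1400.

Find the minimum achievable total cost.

Cheapest first:
Vendor Y (0.6): use full 2300 — 1200 m to go.
Take 1200 from Vendor 26 at 2.4 — need 0 more.
Vendor 10, Vendor T, Vendor F: unused.
Cost = 2300×0.6 + 1200×2.4 = 4260.

4260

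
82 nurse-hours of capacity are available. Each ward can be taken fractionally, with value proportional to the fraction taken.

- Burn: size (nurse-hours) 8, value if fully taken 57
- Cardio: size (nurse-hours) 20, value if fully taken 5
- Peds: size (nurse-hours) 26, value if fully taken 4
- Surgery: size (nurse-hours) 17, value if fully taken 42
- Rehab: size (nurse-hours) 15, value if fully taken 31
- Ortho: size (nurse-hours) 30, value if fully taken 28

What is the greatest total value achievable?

Rank by value-to-size ratio: Burn 57/8≈7.12, Surgery 42/17≈2.47, Rehab 31/15≈2.07, Ortho 28/30≈0.933, Cardio 5/20≈0.25, Peds 4/26≈0.154.
Take all of Burn (8 nurse-hours, value 57) → 74 nurse-hours left.
Take all of Surgery (17 nurse-hours, value 42) → 57 nurse-hours left.
Take all of Rehab (15 nurse-hours, value 31) → 42 nurse-hours left.
All 30 nurse-hours of Ortho fit (value 28) → 12 remain.
Fill the last 12 nurse-hours with part of Cardio: 12/20 of it earns 3.
Total value = 161.

161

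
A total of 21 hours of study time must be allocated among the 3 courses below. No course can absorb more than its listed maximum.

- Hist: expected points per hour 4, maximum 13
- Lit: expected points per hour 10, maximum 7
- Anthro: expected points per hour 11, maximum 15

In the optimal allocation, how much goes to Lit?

Order the courses by expected points per hour: Anthro 11 > Lit 10 > Hist 4.
Give Anthro 15 to hit its cap of 15 ; 6 left.
Lit has room for 7 but only 6 remain, so it gets 6.

6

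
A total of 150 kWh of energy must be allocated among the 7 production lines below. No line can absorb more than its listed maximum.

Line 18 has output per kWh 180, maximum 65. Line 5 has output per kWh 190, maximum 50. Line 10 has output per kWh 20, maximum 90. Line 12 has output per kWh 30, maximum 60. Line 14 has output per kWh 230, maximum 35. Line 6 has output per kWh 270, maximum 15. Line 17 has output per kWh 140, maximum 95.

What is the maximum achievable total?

Highest output per kWh first: Line 6 270 > Line 14 230 > Line 5 190 > Line 18 180 > Line 17 140 > Line 12 30 > Line 10 20.
Give Line 6 15 to hit its cap of 15 — 135 left.
Line 14 takes 35 to reach its cap of 35 — 100 left.
Give Line 5 50 to hit its cap of 50 — 50 left.
Line 18: +50 (room for 65) → 50. Pool exhausted.
Total = 180×50 + 190×50 + 230×35 + 270×15 = 30600.

30600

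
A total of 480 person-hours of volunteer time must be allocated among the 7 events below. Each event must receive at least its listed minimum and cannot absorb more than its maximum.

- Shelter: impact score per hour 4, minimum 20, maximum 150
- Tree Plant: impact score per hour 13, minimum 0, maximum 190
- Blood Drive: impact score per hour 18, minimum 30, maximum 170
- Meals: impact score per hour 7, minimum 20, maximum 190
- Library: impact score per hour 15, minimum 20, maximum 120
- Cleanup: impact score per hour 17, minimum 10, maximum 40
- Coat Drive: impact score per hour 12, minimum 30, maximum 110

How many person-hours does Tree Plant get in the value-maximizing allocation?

80

Meeting every minimum uses 20+0+30+20+20+10+30 = 130 person-hours, leaving 350.
Order the events by impact score per hour: Blood Drive 18 > Cleanup 17 > Library 15 > Tree Plant 13 > Coat Drive 12 > Meals 7 > Shelter 4.
Blood Drive: +140 to 170 (cap) ; 210 left.
Cleanup takes 30 more to reach its cap of 40 ; 180 left.
Library: +100 to 120 (cap) ; 80 left.
Tree Plant: +80 (room for 190) → 80. Pool exhausted.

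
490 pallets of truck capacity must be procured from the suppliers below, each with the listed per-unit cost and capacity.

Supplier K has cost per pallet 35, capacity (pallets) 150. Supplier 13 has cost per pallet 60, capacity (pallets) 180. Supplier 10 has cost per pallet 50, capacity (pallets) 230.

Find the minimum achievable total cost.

23350

Fill from the cheapest supplier first.
Supplier K (35): use full 150 → 340 pallets to go.
Supplier 10 at 50: take all 230 pallets → 110 still needed.
Take 110 from Supplier 13 at 60 to finish.
Cost = 150×35 + 230×50 + 110×60 = 23350.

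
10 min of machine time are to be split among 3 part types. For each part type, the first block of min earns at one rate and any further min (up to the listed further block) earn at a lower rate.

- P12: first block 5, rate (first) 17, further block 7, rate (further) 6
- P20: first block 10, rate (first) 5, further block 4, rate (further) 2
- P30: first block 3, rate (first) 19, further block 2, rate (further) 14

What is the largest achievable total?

Rank every tier by rate: P30/T1 19 > P12/T1 17 > P30/T2 14 > P12/T2 6 > P20/T1 5 > P20/T2 2.
P30 T1 at 19: fill all 3 — 7 left.
Fill P12 T1 block (5 at 17) — 2 left.
P30 T2 at 14: fill all 2 — 0 left.
Total = 19×3 + 17×5 + 14×2 = 170.

170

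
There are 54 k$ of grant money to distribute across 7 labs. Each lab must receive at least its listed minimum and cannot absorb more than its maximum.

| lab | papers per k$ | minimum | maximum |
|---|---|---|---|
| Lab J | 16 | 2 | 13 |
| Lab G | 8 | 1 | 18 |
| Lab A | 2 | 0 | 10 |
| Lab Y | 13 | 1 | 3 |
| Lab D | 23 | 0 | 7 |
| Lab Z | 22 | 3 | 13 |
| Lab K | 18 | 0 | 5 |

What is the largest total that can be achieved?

888

Meeting every minimum uses 2+1+0+1+0+3+0 = 7 k$, leaving 47.
Rank by papers per k$: Lab D 23 > Lab Z 22 > Lab K 18 > Lab J 16 > Lab Y 13 > Lab G 8 > Lab A 2.
Lab D: +7 to 7 (cap) ; 40 left.
Give Lab Z 10 more to hit its cap of 13 ; 30 left.
Lab K takes 5 more to reach its cap of 5 ; 25 left.
Lab J takes 11 more to reach its cap of 13 ; 14 left.
Lab Y: +2 to 3 (cap) ; 12 left.
Lab G has room for 17 more but only 12 remain, so it gets 13.
Total = 16×13 + 8×13 + 13×3 + 23×7 + 22×13 + 18×5 = 888.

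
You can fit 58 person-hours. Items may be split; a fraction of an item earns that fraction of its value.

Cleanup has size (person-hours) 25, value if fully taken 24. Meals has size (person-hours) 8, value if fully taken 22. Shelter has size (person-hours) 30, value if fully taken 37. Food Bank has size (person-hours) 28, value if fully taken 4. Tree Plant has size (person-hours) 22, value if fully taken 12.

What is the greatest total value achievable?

78.2

Rank by value-to-size ratio: Meals 22/8≈2.75, Shelter 37/30≈1.23, Cleanup 24/25≈0.96, Tree Plant 12/22≈0.545, Food Bank 4/28≈0.143.
All 8 person-hours of Meals fit (value 22) → 50 remain.
All 30 person-hours of Shelter fit (value 37) → 20 remain.
Fill the last 20 person-hours with part of Cleanup: 20/25 of it earns 19.2.
Total value = 78.2.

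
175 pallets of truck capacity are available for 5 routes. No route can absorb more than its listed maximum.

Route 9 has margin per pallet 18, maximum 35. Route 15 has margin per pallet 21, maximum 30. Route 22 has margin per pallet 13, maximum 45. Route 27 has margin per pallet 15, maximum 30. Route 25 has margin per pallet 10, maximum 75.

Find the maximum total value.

2645

Highest margin per pallet first: Route 15 21 > Route 9 18 > Route 27 15 > Route 22 13 > Route 25 10.
Route 15 takes 30 to reach its cap of 30 → 145 left.
Route 9: +35 to 35 (cap) → 110 left.
Route 27 takes 30 to reach its cap of 30 → 80 left.
Give Route 22 45 to hit its cap of 45 → 35 left.
Route 25: +35 (room for 75) → 35. Pool exhausted.
Total = 18×35 + 21×30 + 13×45 + 15×30 + 10×35 = 2645.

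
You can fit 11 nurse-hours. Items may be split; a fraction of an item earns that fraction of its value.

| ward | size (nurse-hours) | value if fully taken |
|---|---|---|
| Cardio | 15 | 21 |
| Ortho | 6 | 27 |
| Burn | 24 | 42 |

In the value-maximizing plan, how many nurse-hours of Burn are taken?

Sort by value density: Ortho 27/6≈4.5, Burn 42/24≈1.75, Cardio 21/15≈1.4.
Ortho: take in full, 6 nurse-hours for value 27 → 5 left.
Fill the last 5 nurse-hours with part of Burn: 5/24 of it earns 8.75.

5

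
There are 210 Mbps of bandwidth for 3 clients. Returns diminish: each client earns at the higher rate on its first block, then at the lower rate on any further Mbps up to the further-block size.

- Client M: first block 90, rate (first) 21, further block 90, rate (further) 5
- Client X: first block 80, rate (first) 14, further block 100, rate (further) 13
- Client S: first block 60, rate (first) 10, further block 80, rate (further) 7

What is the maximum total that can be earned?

Treat each block as its own option and order by rate: Client M/first 21 > Client X/first 14 > Client X/second 13 > Client S/first 10 > Client S/second 7 > Client M/second 5.
Fill Client M first block (90 at 21) ; 120 left.
Client X first at 14: fill all 80 ; 40 left.
Client X second at 13: only 40 left, fill 40.
Total = 21×90 + 14×80 + 13×40 = 3530.

3530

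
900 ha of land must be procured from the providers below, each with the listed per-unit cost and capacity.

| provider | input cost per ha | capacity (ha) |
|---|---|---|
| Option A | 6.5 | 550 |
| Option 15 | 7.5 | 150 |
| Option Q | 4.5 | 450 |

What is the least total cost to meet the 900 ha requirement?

4950

Cheapest first:
Option Q (4.5): use full 450 — 450 ha to go.
Take 450 from Option A at 6.5 to finish.
Option 15: unused.
Cost = 450×4.5 + 450×6.5 = 4950.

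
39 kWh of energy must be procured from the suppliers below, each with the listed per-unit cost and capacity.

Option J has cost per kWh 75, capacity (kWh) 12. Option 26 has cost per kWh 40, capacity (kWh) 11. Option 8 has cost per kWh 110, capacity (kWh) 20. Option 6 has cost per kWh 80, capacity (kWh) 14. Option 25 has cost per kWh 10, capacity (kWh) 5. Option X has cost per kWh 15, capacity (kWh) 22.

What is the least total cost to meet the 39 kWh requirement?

895

Use suppliers in increasing cost order.
Option 25 (10): use full 5 — 34 kWh to go.
Take 22 from Option X at 15 — need 12 more.
Option 26 (40): use full 11 — 1 kWh to go.
Option J (75): take the remaining 1 — done.
Option 6, Option 8: unused.
Cost = 5×10 + 22×15 + 11×40 + 1×75 = 895.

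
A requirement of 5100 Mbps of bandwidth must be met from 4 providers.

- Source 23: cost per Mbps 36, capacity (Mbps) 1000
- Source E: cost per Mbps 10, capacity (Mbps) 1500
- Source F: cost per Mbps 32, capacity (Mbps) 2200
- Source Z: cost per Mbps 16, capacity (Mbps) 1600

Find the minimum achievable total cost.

Use providers in increasing cost order.
Source E at 10: take all 1500 Mbps — 3600 still needed.
Source Z at 16: take all 1600 Mbps — 2000 still needed.
Source F (32): take the remaining 2000 — done.
Source 23: unused.
Cost = 1500×10 + 1600×16 + 2000×32 = 104600.

104600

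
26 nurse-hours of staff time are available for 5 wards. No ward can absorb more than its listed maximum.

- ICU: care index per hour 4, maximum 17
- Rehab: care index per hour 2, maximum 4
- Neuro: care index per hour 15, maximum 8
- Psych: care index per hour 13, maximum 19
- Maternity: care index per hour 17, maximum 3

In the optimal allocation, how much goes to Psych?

15

Highest care index per hour first: Maternity 17 > Neuro 15 > Psych 13 > ICU 4 > Rehab 2.
Maternity: +3 to 3 (cap) ; 23 left.
Neuro takes 8 to reach its cap of 8 ; 15 left.
Psych has room for 19 but only 15 remain, so it gets 15.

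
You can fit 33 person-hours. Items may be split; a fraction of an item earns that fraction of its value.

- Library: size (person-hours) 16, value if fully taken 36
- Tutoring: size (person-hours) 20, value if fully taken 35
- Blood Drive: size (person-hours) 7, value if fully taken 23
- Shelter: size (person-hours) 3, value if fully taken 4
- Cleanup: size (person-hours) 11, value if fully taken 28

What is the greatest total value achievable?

Best value per unit of size first: Blood Drive 23/7≈3.29, Cleanup 28/11≈2.55, Library 36/16≈2.25, Tutoring 35/20≈1.75, Shelter 4/3≈1.33.
All 7 person-hours of Blood Drive fit (value 23) — 26 remain.
Cleanup: take in full, 11 person-hours for value 28 — 15 left.
15 person-hours left: a 15/16 share of Library gives 36×15/16 = 33.75.
Total value = 84.75.

84.75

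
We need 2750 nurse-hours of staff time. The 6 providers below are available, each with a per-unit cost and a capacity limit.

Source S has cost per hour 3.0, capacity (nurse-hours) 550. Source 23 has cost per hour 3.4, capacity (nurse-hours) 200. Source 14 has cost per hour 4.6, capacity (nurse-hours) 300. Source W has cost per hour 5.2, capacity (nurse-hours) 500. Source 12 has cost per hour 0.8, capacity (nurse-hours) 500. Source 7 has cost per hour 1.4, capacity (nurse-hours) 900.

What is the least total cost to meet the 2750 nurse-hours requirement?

6930

Use providers in increasing cost order.
Source 12 at 0.8: take all 500 nurse-hours — 2250 still needed.
Take 900 from Source 7 at 1.4 — need 1350 more.
Take 550 from Source S at 3.0 — need 800 more.
Take 200 from Source 23 at 3.4 — need 600 more.
Source 14 at 4.6: take all 300 nurse-hours — 300 still needed.
Take 300 from Source W at 5.2 to finish.
Cost = 500×0.8 + 900×1.4 + 550×3.0 + 200×3.4 + 300×4.6 + 300×5.2 = 6930.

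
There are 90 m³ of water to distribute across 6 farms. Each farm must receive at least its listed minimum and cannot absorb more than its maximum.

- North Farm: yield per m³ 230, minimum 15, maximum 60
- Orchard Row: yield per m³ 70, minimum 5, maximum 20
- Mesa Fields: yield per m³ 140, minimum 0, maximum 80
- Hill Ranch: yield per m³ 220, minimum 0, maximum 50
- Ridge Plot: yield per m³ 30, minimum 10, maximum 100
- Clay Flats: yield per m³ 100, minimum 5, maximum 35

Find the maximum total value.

17150

Meeting every minimum uses 15+5+0+0+10+5 = 35 m³, leaving 55.
Rank by yield per m³: North Farm 230 > Hill Ranch 220 > Mesa Fields 140 > Clay Flats 100 > Orchard Row 70 > Ridge Plot 30.
Give North Farm 45 more to hit its cap of 60 ; 10 left.
Hill Ranch has room for 50 more but only 10 remain, so it gets 10.
Total = 230×60 + 70×5 + 220×10 + 30×10 + 100×5 = 17150.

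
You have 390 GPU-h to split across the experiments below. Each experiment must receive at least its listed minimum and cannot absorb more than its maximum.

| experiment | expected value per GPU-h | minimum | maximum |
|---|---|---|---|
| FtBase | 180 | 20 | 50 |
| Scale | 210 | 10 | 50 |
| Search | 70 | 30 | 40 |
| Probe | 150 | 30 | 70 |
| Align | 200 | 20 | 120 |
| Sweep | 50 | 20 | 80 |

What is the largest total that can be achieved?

59800

Meeting every minimum uses 20+10+30+30+20+20 = 130 GPU-h, leaving 260.
Highest expected value per GPU-h first: Scale 210 > Align 200 > FtBase 180 > Probe 150 > Search 70 > Sweep 50.
Give Scale 40 more to hit its cap of 50 — 220 left.
Give Align 100 more to hit its cap of 120 — 120 left.
Give FtBase 30 more to hit its cap of 50 — 90 left.
Probe takes 40 more to reach its cap of 70 — 50 left.
Search: +10 to 40 (cap) — 40 left.
Sweep: +40 (room for 60) → 60. Pool exhausted.
Total = 180×50 + 210×50 + 70×40 + 150×70 + 200×120 + 50×60 = 59800.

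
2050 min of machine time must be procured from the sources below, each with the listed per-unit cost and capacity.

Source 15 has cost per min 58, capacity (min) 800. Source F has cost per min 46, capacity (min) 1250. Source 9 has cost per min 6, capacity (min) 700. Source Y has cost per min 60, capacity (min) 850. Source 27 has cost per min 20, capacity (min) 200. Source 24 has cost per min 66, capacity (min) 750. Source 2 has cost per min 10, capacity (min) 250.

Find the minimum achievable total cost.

52100

Use sources in increasing cost order.
Take 700 from Source 9 at 6 → need 1350 more.
Source 2 at 10: take all 250 min → 1100 still needed.
Source 27 at 20: take all 200 min → 900 still needed.
Source F at 46: take 900 of its 1250 → requirement met.
Source 15, Source Y, Source 24: unused.
Cost = 700×6 + 250×10 + 200×20 + 900×46 = 52100.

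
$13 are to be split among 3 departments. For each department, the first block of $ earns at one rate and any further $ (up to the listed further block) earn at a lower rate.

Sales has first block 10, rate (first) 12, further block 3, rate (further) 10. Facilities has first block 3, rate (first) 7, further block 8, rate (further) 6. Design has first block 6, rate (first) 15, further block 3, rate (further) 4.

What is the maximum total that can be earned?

Treat each block as its own option and order by rate: Design/first 15 > Sales/first 12 > Sales/second 10 > Facilities/first 7 > Facilities/second 6 > Design/second 4.
Design first at 15: fill all 6 → 7 left.
Sales/first: +7 of 10 at 12; pool empty.
Total = 15×6 + 12×7 = 174.

174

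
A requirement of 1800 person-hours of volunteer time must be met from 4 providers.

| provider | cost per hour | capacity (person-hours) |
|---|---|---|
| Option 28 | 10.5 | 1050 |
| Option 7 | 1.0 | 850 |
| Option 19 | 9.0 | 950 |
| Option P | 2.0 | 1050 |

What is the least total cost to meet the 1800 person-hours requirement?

2750

Fill from the cheapest provider first.
Option 7 at 1.0: take all 850 person-hours → 950 still needed.
Option P at 2.0: take 950 of its 1050 → requirement met.
Option 19, Option 28: unused.
Cost = 850×1.0 + 950×2.0 = 2750.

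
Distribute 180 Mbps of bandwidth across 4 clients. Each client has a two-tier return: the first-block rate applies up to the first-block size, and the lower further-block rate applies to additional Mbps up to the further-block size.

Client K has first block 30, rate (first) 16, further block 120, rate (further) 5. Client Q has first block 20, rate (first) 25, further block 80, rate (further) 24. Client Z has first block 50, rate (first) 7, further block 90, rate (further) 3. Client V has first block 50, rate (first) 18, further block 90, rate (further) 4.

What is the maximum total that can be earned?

3800

Treat each block as its own option and order by rate: Client Q/first 25 > Client Q/second 24 > Client V/first 18 > Client K/first 16 > Client Z/first 7 > Client K/second 5 > Client V/second 4 > Client Z/second 3.
Client Q/first (25): +20 → 160 left.
Fill Client Q second block (80 at 24) → 80 left.
Fill Client V first block (50 at 18) → 30 left.
Client K first at 16: fill all 30 → 0 left.
Total = 25×20 + 24×80 + 18×50 + 16×30 = 3800.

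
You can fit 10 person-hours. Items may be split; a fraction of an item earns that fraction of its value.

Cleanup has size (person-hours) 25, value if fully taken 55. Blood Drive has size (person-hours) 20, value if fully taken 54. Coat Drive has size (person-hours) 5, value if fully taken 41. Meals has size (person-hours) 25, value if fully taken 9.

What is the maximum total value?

Best value per unit of size first: Coat Drive 41/5≈8.2, Blood Drive 54/20≈2.7, Cleanup 55/25≈2.2, Meals 9/25≈0.36.
Coat Drive: take in full, 5 person-hours for value 41 — 5 left.
5 person-hours left: a 5/20 share of Blood Drive gives 54×5/20 = 13.5.
Total value = 54.5.

54.5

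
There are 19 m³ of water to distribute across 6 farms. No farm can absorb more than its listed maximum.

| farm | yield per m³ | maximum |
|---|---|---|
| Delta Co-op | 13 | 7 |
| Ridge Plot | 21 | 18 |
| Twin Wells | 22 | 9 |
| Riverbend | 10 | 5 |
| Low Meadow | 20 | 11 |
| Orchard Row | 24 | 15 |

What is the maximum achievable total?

448

Highest yield per m³ first: Orchard Row 24 > Twin Wells 22 > Ridge Plot 21 > Low Meadow 20 > Delta Co-op 13 > Riverbend 10.
Give Orchard Row 15 to hit its cap of 15 ; 4 left.
Only 4 left; Twin Wells takes them to reach 4.
Total = 22×4 + 24×15 = 448.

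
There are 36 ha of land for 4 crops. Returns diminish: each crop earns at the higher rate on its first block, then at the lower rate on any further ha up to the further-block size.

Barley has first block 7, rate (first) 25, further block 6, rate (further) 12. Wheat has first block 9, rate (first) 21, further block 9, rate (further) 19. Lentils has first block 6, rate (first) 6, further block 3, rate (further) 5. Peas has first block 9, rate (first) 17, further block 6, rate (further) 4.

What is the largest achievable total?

Treat each block as its own option and order by rate: Barley/T1 25 > Wheat/T1 21 > Wheat/T2 19 > Peas/T1 17 > Barley/T2 12 > Lentils/T1 6 > Lentils/T2 5 > Peas/T2 4.
Fill Barley T1 block (7 at 25) — 29 left.
Fill Wheat T1 block (9 at 21) — 20 left.
Wheat T2 at 19: fill all 9 — 11 left.
Peas/T1 (17): +9 — 2 left.
Barley T2 at 12: only 2 left, fill 2.
Total = 25×7 + 21×9 + 19×9 + 17×9 + 12×2 = 712.

712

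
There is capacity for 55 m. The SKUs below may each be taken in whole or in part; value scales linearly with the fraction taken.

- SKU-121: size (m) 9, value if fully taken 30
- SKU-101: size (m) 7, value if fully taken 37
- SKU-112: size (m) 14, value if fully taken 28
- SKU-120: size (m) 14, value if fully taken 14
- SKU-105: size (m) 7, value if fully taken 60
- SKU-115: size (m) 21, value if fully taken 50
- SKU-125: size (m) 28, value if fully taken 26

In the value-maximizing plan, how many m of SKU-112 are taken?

Best value per unit of size first: SKU-105 60/7≈8.57, SKU-101 37/7≈5.29, SKU-121 30/9≈3.33, SKU-115 50/21≈2.38, SKU-112 28/14≈2, SKU-120 14/14≈1, SKU-125 26/28≈0.929.
Take all of SKU-105 (7 m, value 60) — 48 m left.
SKU-101: take in full, 7 m for value 37 — 41 left.
All 9 m of SKU-121 fit (value 30) — 32 remain.
Take all of SKU-115 (21 m, value 50) — 11 m left.
Fill the last 11 m with part of SKU-112: 11/14 of it earns 22.

11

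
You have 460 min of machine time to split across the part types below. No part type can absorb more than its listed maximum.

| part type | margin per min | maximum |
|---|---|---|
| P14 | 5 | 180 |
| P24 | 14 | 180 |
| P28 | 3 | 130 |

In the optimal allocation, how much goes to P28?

Rank by margin per min: P24 14 > P14 5 > P28 3.
P24 takes 180 to reach its cap of 180 — 280 left.
Give P14 180 to hit its cap of 180 — 100 left.
P28: +100 (room for 130) → 100. Pool exhausted.

100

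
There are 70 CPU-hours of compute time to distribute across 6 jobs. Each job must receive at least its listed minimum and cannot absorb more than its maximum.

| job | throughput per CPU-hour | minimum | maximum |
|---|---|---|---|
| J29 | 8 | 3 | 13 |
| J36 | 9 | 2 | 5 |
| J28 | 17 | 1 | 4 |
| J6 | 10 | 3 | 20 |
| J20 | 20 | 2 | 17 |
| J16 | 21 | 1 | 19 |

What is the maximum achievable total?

1092

Meeting every minimum uses 3+2+1+3+2+1 = 12 CPU-hours, leaving 58.
Rank by throughput per CPU-hour: J16 21 > J20 20 > J28 17 > J6 10 > J36 9 > J29 8.
Give J16 18 more to hit its cap of 19 ; 40 left.
Give J20 15 more to hit its cap of 17 ; 25 left.
J28 takes 3 more to reach its cap of 4 ; 22 left.
Give J6 17 more to hit its cap of 20 ; 5 left.
J36: +3 to 5 (cap) ; 2 left.
Only 2 left; J29 takes them to reach 5.
Total = 8×5 + 9×5 + 17×4 + 10×20 + 20×17 + 21×19 = 1092.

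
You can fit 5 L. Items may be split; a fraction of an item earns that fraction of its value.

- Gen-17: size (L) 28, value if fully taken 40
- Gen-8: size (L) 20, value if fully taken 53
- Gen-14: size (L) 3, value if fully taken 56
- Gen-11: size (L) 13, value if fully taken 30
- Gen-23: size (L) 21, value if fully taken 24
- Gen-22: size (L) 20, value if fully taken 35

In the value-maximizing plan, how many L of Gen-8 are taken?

2

Sort by value density: Gen-14 56/3≈18.7, Gen-8 53/20≈2.65, Gen-11 30/13≈2.31, Gen-22 35/20≈1.75, Gen-17 40/28≈1.43, Gen-23 24/21≈1.14.
Gen-14: take in full, 3 L for value 56 → 2 left.
2 L left: a 2/20 share of Gen-8 gives 53×2/20 = 5.3.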